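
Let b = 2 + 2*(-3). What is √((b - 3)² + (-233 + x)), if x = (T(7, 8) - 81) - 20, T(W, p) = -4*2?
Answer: I*√293 ≈ 17.117*I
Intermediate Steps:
T(W, p) = -8
x = -109 (x = (-8 - 81) - 20 = -89 - 20 = -109)
b = -4 (b = 2 - 6 = -4)
√((b - 3)² + (-233 + x)) = √((-4 - 3)² + (-233 - 109)) = √((-7)² - 342) = √(49 - 342) = √(-293) = I*√293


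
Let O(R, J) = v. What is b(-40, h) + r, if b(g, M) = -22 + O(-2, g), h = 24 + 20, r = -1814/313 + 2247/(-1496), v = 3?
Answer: -12313767/468248 ≈ -26.298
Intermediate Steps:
r = -3417055/468248 (r = -1814*1/313 + 2247*(-1/1496) = -1814/313 - 2247/1496 = -3417055/468248 ≈ -7.2975)
h = 44
O(R, J) = 3
b(g, M) = -19 (b(g, M) = -22 + 3 = -19)
b(-40, h) + r = -19 - 3417055/468248 = -12313767/468248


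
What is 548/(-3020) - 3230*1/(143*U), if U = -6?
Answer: 1160552/323895 ≈ 3.5831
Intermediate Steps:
548/(-3020) - 3230*1/(143*U) = 548/(-3020) - 3230/((11*(-6))*13) = 548*(-1/3020) - 3230/((-66*13)) = -137/755 - 3230/(-858) = -137/755 - 3230*(-1/858) = -137/755 + 1615/429 = 1160552/323895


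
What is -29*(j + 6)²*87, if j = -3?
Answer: -22707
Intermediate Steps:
-29*(j + 6)²*87 = -29*(-3 + 6)²*87 = -29*3²*87 = -29*9*87 = -261*87 = -22707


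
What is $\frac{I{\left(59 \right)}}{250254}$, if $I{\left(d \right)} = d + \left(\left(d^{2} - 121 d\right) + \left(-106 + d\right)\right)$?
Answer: $- \frac{1823}{125127} \approx -0.014569$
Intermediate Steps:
$I{\left(d \right)} = -106 + d^{2} - 119 d$ ($I{\left(d \right)} = d - \left(106 - d^{2} + 120 d\right) = -106 + d^{2} - 119 d$)
$\frac{I{\left(59 \right)}}{250254} = \frac{-106 + 59^{2} - 7021}{250254} = \left(-106 + 3481 - 7021\right) \frac{1}{250254} = \left(-3646\right) \frac{1}{250254} = - \frac{1823}{125127}$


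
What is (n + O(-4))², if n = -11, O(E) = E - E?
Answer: 121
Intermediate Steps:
O(E) = 0
(n + O(-4))² = (-11 + 0)² = (-11)² = 121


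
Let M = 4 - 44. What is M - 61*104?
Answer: -6384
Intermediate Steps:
M = -40
M - 61*104 = -40 - 61*104 = -40 - 6344 = -6384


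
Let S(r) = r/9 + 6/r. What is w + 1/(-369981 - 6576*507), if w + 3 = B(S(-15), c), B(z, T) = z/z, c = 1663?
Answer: -7408027/3704013 ≈ -2.0000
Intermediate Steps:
S(r) = 6/r + r/9 (S(r) = r*(⅑) + 6/r = r/9 + 6/r = 6/r + r/9)
B(z, T) = 1
w = -2 (w = -3 + 1 = -2)
w + 1/(-369981 - 6576*507) = -2 + 1/(-369981 - 6576*507) = -2 + 1/(-369981 - 3334032) = -2 + 1/(-3704013) = -2 - 1/3704013 = -7408027/3704013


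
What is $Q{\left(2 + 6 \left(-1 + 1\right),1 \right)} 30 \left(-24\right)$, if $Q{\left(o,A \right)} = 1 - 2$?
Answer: $720$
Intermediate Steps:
$Q{\left(o,A \right)} = -1$
$Q{\left(2 + 6 \left(-1 + 1\right),1 \right)} 30 \left(-24\right) = \left(-1\right) 30 \left(-24\right) = \left(-30\right) \left(-24\right) = 720$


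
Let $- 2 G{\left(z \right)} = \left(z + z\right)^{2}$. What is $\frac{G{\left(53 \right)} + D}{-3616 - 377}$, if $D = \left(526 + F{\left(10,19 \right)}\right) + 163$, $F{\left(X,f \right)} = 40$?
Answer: $\frac{4889}{3993} \approx 1.2244$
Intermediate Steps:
$G{\left(z \right)} = - 2 z^{2}$ ($G{\left(z \right)} = - \frac{\left(z + z\right)^{2}}{2} = - \frac{\left(2 z\right)^{2}}{2} = - \frac{4 z^{2}}{2} = - 2 z^{2}$)
$D = 729$ ($D = \left(526 + 40\right) + 163 = 566 + 163 = 729$)
$\frac{G{\left(53 \right)} + D}{-3616 - 377} = \frac{- 2 \cdot 53^{2} + 729}{-3616 - 377} = \frac{\left(-2\right) 2809 + 729}{-3993} = \left(-5618 + 729\right) \left(- \frac{1}{3993}\right) = \left(-4889\right) \left(- \frac{1}{3993}\right) = \frac{4889}{3993}$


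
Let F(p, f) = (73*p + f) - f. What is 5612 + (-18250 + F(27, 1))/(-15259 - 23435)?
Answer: 217167007/38694 ≈ 5612.4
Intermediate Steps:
F(p, f) = 73*p (F(p, f) = (f + 73*p) - f = 73*p)
5612 + (-18250 + F(27, 1))/(-15259 - 23435) = 5612 + (-18250 + 73*27)/(-15259 - 23435) = 5612 + (-18250 + 1971)/(-38694) = 5612 - 16279*(-1/38694) = 5612 + 16279/38694 = 217167007/38694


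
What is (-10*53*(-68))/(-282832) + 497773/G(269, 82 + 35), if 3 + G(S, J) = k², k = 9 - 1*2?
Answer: 4399514853/406571 ≈ 10821.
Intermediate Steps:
k = 7 (k = 9 - 2 = 7)
G(S, J) = 46 (G(S, J) = -3 + 7² = -3 + 49 = 46)
(-10*53*(-68))/(-282832) + 497773/G(269, 82 + 35) = (-10*53*(-68))/(-282832) + 497773/46 = -530*(-68)*(-1/282832) + 497773*(1/46) = 36040*(-1/282832) + 497773/46 = -4505/35354 + 497773/46 = 4399514853/406571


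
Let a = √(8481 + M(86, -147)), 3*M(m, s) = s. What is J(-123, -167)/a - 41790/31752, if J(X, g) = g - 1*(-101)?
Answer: -995/756 - 33*√527/1054 ≈ -2.0349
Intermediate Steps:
J(X, g) = 101 + g (J(X, g) = g + 101 = 101 + g)
M(m, s) = s/3
a = 4*√527 (a = √(8481 + (⅓)*(-147)) = √(8481 - 49) = √8432 = 4*√527 ≈ 91.826)
J(-123, -167)/a - 41790/31752 = (101 - 167)/((4*√527)) - 41790/31752 = -33*√527/1054 - 41790*1/31752 = -33*√527/1054 - 995/756 = -995/756 - 33*√527/1054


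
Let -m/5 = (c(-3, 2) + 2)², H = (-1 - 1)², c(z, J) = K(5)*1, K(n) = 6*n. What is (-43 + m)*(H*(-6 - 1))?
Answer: 144564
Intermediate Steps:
c(z, J) = 30 (c(z, J) = (6*5)*1 = 30*1 = 30)
H = 4 (H = (-2)² = 4)
m = -5120 (m = -5*(30 + 2)² = -5*32² = -5*1024 = -5120)
(-43 + m)*(H*(-6 - 1)) = (-43 - 5120)*(4*(-6 - 1)) = -20652*(-7) = -5163*(-28) = 144564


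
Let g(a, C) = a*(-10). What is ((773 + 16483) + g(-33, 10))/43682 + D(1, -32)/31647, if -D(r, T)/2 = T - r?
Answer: 8476169/20945519 ≈ 0.40468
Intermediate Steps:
D(r, T) = -2*T + 2*r (D(r, T) = -2*(T - r) = -2*T + 2*r)
g(a, C) = -10*a
((773 + 16483) + g(-33, 10))/43682 + D(1, -32)/31647 = ((773 + 16483) - 10*(-33))/43682 + (-2*(-32) + 2*1)/31647 = (17256 + 330)*(1/43682) + (64 + 2)*(1/31647) = 17586*(1/43682) + 66*(1/31647) = 8793/21841 + 2/959 = 8476169/20945519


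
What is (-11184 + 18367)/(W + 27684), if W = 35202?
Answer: 7183/62886 ≈ 0.11422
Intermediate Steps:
(-11184 + 18367)/(W + 27684) = (-11184 + 18367)/(35202 + 27684) = 7183/62886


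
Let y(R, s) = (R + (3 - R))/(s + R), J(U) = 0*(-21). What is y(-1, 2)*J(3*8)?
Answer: 0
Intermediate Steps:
J(U) = 0
y(R, s) = 3/(R + s)
y(-1, 2)*J(3*8) = (3/(-1 + 2))*0 = (3/1)*0 = (3*1)*0 = 3*0 = 0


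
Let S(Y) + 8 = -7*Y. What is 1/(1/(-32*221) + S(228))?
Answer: -7072/11343489 ≈ -0.00062344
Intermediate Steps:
S(Y) = -8 - 7*Y
1/(1/(-32*221) + S(228)) = 1/(1/(-32*221) + (-8 - 7*228)) = 1/(1/(-7072) + (-8 - 1596)) = 1/(-1/7072 - 1604) = 1/(-11343489/7072) = -7072/11343489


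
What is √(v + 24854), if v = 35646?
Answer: 110*√5 ≈ 245.97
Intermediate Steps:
√(v + 24854) = √(35646 + 24854) = √60500 = 110*√5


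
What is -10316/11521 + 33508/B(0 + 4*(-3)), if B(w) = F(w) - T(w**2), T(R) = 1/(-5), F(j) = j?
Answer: -1930836984/679739 ≈ -2840.6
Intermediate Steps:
T(R) = -1/5
B(w) = 1/5 + w (B(w) = w - 1*(-1/5) = w + 1/5 = 1/5 + w)
-10316/11521 + 33508/B(0 + 4*(-3)) = -10316/11521 + 33508/(1/5 + (0 + 4*(-3))) = -10316*1/11521 + 33508/(1/5 + (0 - 12)) = -10316/11521 + 33508/(1/5 - 12) = -10316/11521 + 33508/(-59/5) = -10316/11521 + 33508*(-5/59) = -10316/11521 - 167540/59 = -1930836984/679739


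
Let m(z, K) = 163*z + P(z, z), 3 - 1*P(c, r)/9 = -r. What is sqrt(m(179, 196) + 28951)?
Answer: sqrt(59766) ≈ 244.47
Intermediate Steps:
P(c, r) = 27 + 9*r (P(c, r) = 27 - (-9)*r = 27 + 9*r)
m(z, K) = 27 + 172*z (m(z, K) = 163*z + (27 + 9*z) = 27 + 172*z)
sqrt(m(179, 196) + 28951) = sqrt((27 + 172*179) + 28951) = sqrt((27 + 30788) + 28951) = sqrt(30815 + 28951) = sqrt(59766)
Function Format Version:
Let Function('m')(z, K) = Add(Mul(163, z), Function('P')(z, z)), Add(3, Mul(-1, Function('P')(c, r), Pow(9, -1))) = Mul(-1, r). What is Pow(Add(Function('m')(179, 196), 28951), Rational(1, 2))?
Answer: Pow(59766, Rational(1, 2)) ≈ 244.47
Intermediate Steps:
Function('P')(c, r) = Add(27, Mul(9, r)) (Function('P')(c, r) = Add(27, Mul(-9, Mul(-1, r))) = Add(27, Mul(9, r)))
Function('m')(z, K) = Add(27, Mul(172, z)) (Function('m')(z, K) = Add(Mul(163, z), Add(27, Mul(9, z))) = Add(27, Mul(172, z)))
Pow(Add(Function('m')(179, 196), 28951), Rational(1, 2)) = Pow(Add(Add(27, Mul(172, 179)), 28951), Rational(1, 2)) = Pow(Add(Add(27, 30788), 28951), Rational(1, 2)) = Pow(Add(30815, 28951), Rational(1, 2)) = Pow(59766, Rational(1, 2))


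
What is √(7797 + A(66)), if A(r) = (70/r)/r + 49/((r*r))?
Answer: √33963851/66 ≈ 88.301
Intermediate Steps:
A(r) = 119/r² (A(r) = 70/r² + 49/(r²) = 70/r² + 49/r² = 119/r²)
√(7797 + A(66)) = √(7797 + 119/66²) = √(7797 + 119*(1/4356)) = √(7797 + 119/4356) = √(33963851/4356) = √33963851/66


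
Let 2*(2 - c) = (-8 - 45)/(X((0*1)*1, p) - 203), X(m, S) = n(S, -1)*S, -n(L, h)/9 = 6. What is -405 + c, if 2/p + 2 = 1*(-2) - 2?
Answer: -149163/370 ≈ -403.14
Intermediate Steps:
n(L, h) = -54 (n(L, h) = -9*6 = -54)
p = -1/3 (p = 2/(-2 + (1*(-2) - 2)) = 2/(-2 + (-2 - 2)) = 2/(-2 - 4) = 2/(-6) = 2*(-1/6) = -1/3 ≈ -0.33333)
X(m, S) = -54*S
c = 687/370 (c = 2 - (-8 - 45)/(2*(-54*(-1/3) - 203)) = 2 - (-53)/(2*(18 - 203)) = 2 - (-53)/(2*(-185)) = 2 - (-53)*(-1)/(2*185) = 2 - 1/2*53/185 = 2 - 53/370 = 687/370 ≈ 1.8568)
-405 + c = -405 + 687/370 = -149163/370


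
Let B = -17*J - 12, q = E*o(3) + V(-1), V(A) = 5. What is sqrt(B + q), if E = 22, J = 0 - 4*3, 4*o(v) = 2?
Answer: 4*sqrt(13) ≈ 14.422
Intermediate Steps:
o(v) = 1/2 (o(v) = (1/4)*2 = 1/2)
J = -12 (J = 0 - 12 = -12)
q = 16 (q = 22*(1/2) + 5 = 11 + 5 = 16)
B = 192 (B = -17*(-12) - 12 = 204 - 12 = 192)
sqrt(B + q) = sqrt(192 + 16) = sqrt(208) = 4*sqrt(13)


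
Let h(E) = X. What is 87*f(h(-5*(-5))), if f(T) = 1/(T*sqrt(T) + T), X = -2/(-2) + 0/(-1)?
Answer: 87/2 ≈ 43.500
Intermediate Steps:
X = 1 (X = -2*(-1/2) + 0*(-1) = 1 + 0 = 1)
h(E) = 1
f(T) = 1/(T + T**(3/2)) (f(T) = 1/(T**(3/2) + T) = 1/(T + T**(3/2)))
87*f(h(-5*(-5))) = 87/(1 + 1**(3/2)) = 87/(1 + 1) = 87/2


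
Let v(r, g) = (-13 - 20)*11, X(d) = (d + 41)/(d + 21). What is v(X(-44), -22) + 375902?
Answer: 375539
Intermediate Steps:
X(d) = (41 + d)/(21 + d)
v(r, g) = -363 (v(r, g) = -33*11 = -363)
v(X(-44), -22) + 375902 = -363 + 375902 = 375539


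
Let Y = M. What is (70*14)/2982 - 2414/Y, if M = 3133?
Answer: -294872/667329 ≈ -0.44187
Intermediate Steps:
Y = 3133
(70*14)/2982 - 2414/Y = (70*14)/2982 - 2414/3133 = 980*(1/2982) - 2414*1/3133 = 70/213 - 2414/3133 = -294872/667329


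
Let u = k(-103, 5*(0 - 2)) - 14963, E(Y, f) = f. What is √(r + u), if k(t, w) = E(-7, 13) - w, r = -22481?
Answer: I*√37421 ≈ 193.45*I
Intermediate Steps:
k(t, w) = 13 - w
u = -14940 (u = (13 - 5*(0 - 2)) - 14963 = (13 - 5*(-2)) - 14963 = (13 - 1*(-10)) - 14963 = (13 + 10) - 14963 = 23 - 14963 = -14940)
√(r + u) = √(-22481 - 14940) = √(-37421) = I*√37421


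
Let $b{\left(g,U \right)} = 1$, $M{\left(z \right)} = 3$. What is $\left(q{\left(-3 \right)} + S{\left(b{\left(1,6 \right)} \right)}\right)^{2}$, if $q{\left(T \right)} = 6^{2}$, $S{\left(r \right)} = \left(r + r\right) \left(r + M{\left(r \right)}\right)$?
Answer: $1936$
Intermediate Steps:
$S{\left(r \right)} = 2 r \left(3 + r\right)$ ($S{\left(r \right)} = \left(r + r\right) \left(r + 3\right) = 2 r \left(3 + r\right)$)
$q{\left(T \right)} = 36$
$\left(q{\left(-3 \right)} + S{\left(b{\left(1,6 \right)} \right)}\right)^{2} = \left(36 + 2 \cdot 1 \left(3 + 1\right)\right)^{2} = \left(36 + 2 \cdot 1 \cdot 4\right)^{2} = \left(36 + 8\right)^{2} = 44^{2} = 1936$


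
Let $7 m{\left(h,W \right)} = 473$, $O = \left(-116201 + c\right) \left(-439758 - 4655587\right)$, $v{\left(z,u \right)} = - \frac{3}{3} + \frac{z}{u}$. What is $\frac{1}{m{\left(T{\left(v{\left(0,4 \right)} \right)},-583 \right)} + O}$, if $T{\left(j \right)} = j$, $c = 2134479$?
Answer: $- \frac{7}{71986759010897} \approx -9.724 \cdot 10^{-14}$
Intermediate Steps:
$v{\left(z,u \right)} = -1 + \frac{z}{u}$ ($v{\left(z,u \right)} = \left(-3\right) \frac{1}{3} + \frac{z}{u} = -1 + \frac{z}{u}$)
$O = -10283822715910$ ($O = \left(-116201 + 2134479\right) \left(-439758 - 4655587\right) = 2018278 \left(-5095345\right) = -10283822715910$)
$m{\left(h,W \right)} = \frac{473}{7}$ ($m{\left(h,W \right)} = \frac{1}{7} \cdot 473 = \frac{473}{7}$)
$\frac{1}{m{\left(T{\left(v{\left(0,4 \right)} \right)},-583 \right)} + O} = \frac{1}{\frac{473}{7} - 10283822715910} = \frac{1}{- \frac{71986759010897}{7}} = - \frac{7}{71986759010897}$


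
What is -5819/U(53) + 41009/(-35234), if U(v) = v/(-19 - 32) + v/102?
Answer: 20910544415/1867402 ≈ 11198.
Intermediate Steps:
U(v) = -v/102 (U(v) = v/(-51) + v*(1/102) = v*(-1/51) + v/102 = -v/51 + v/102 = -v/102)
-5819/U(53) + 41009/(-35234) = -5819/((-1/102*53)) + 41009/(-35234) = -5819/(-53/102) + 41009*(-1/35234) = -5819*(-102/53) - 41009/35234 = 593538/53 - 41009/35234 = 20910544415/1867402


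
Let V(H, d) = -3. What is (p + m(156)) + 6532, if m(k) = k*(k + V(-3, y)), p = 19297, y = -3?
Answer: 49697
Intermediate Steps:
m(k) = k*(-3 + k) (m(k) = k*(k - 3) = k*(-3 + k))
(p + m(156)) + 6532 = (19297 + 156*(-3 + 156)) + 6532 = (19297 + 156*153) + 6532 = (19297 + 23868) + 6532 = 43165 + 6532 = 49697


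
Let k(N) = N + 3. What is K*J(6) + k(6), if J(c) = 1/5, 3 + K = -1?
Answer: 41/5 ≈ 8.2000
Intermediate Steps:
K = -4 (K = -3 - 1 = -4)
J(c) = 1/5
k(N) = 3 + N
K*J(6) + k(6) = -4*1/5 + (3 + 6) = -4/5 + 9 = 41/5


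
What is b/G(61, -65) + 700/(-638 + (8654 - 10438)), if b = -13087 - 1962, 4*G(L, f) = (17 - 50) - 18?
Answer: 10411358/8823 ≈ 1180.0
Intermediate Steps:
G(L, f) = -51/4 (G(L, f) = ((17 - 50) - 18)/4 = (-33 - 18)/4 = (¼)*(-51) = -51/4)
b = -15049
b/G(61, -65) + 700/(-638 + (8654 - 10438)) = -15049/(-51/4) + 700/(-638 + (8654 - 10438)) = -15049*(-4/51) + 700/(-638 - 1784) = 60196/51 + 700/(-2422) = 60196/51 + 700*(-1/2422) = 60196/51 - 50/173 = 10411358/8823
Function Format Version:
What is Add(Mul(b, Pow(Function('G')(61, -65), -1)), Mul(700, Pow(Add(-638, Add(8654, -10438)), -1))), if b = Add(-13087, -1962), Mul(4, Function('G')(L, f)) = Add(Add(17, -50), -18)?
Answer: Rational(10411358, 8823) ≈ 1180.0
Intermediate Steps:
Function('G')(L, f) = Rational(-51, 4) (Function('G')(L, f) = Mul(Rational(1, 4), Add(Add(17, -50), -18)) = Mul(Rational(1, 4), Add(-33, -18)) = Mul(Rational(1, 4), -51) = Rational(-51, 4))
b = -15049
Add(Mul(b, Pow(Function('G')(61, -65), -1)), Mul(700, Pow(Add(-638, Add(8654, -10438)), -1))) = Add(Mul(-15049, Pow(Rational(-51, 4), -1)), Mul(700, Pow(Add(-638, Add(8654, -10438)), -1))) = Add(Mul(-15049, Rational(-4, 51)), Mul(700, Pow(Add(-638, -1784), -1))) = Add(Rational(60196, 51), Mul(700, Pow(-2422, -1))) = Add(Rational(60196, 51), Mul(700, Rational(-1, 2422))) = Add(Rational(60196, 51), Rational(-50, 173)) = Rational(10411358, 8823)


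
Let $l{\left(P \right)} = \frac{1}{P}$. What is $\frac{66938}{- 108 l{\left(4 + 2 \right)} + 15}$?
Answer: $- \frac{66938}{3} \approx -22313.0$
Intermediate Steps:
$\frac{66938}{- 108 l{\left(4 + 2 \right)} + 15} = \frac{66938}{- \frac{108}{4 + 2} + 15} = \frac{66938}{- \frac{108}{6} + 15} = \frac{66938}{\left(-108\right) \frac{1}{6} + 15} = \frac{66938}{-18 + 15} = \frac{66938}{-3} = 66938 \left(- \frac{1}{3}\right) = - \frac{66938}{3}$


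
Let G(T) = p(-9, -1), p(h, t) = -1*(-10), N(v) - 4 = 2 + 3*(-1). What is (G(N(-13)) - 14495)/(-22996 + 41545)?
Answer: -14485/18549 ≈ -0.78090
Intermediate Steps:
N(v) = 3 (N(v) = 4 + (2 + 3*(-1)) = 4 + (2 - 3) = 4 - 1 = 3)
p(h, t) = 10
G(T) = 10
(G(N(-13)) - 14495)/(-22996 + 41545) = (10 - 14495)/(-22996 + 41545) = -14485/18549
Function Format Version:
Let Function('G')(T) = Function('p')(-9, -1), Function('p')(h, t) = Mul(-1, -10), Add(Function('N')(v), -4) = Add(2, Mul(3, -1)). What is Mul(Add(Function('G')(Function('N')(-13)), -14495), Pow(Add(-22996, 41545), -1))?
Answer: Rational(-14485, 18549) ≈ -0.78090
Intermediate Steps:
Function('N')(v) = 3 (Function('N')(v) = Add(4, Add(2, Mul(3, -1))) = Add(4, Add(2, -3)) = Add(4, -1) = 3)
Function('p')(h, t) = 10
Function('G')(T) = 10
Mul(Add(Function('G')(Function('N')(-13)), -14495), Pow(Add(-22996, 41545), -1)) = Mul(Add(10, -14495), Pow(Add(-22996, 41545), -1)) = Mul(-14485, Pow(18549, -1)) = Mul(-14485, Rational(1, 18549)) = Rational(-14485, 18549)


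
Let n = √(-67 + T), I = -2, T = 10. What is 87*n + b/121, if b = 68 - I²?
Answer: 64/121 + 87*I*√57 ≈ 0.52893 + 656.84*I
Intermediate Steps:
b = 64 (b = 68 - 1*(-2)² = 68 - 1*4 = 68 - 4 = 64)
n = I*√57 (n = √(-67 + 10) = √(-57) = I*√57 ≈ 7.5498*I)
87*n + b/121 = 87*(I*√57) + 64/121 = 87*I*√57 + 64*(1/121) = 87*I*√57 + 64/121 = 64/121 + 87*I*√57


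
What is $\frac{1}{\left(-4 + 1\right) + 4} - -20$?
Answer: $21$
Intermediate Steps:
$\frac{1}{\left(-4 + 1\right) + 4} - -20 = \frac{1}{-3 + 4} + 20 = 1^{-1} + 20 = 1 + 20 = 21$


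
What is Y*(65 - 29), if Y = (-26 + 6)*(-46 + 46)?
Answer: 0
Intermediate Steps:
Y = 0 (Y = -20*0 = 0)
Y*(65 - 29) = 0*(65 - 29) = 0*36 = 0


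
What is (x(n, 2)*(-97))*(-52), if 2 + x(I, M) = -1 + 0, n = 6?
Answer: -15132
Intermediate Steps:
x(I, M) = -3 (x(I, M) = -2 + (-1 + 0) = -2 - 1 = -3)
(x(n, 2)*(-97))*(-52) = -3*(-97)*(-52) = 291*(-52) = -15132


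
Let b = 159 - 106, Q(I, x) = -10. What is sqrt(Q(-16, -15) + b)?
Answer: sqrt(43) ≈ 6.5574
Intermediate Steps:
b = 53
sqrt(Q(-16, -15) + b) = sqrt(-10 + 53) = sqrt(43)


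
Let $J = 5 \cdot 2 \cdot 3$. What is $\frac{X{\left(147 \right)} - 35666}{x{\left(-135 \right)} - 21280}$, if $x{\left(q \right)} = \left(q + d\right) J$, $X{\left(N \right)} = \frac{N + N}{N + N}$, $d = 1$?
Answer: $\frac{7133}{5060} \approx 1.4097$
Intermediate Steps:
$J = 30$ ($J = 10 \cdot 3 = 30$)
$X{\left(N \right)} = 1$ ($X{\left(N \right)} = \frac{2 N}{2 N} = 2 N \frac{1}{2 N} = 1$)
$x{\left(q \right)} = 30 + 30 q$ ($x{\left(q \right)} = \left(q + 1\right) 30 = \left(1 + q\right) 30 = 30 + 30 q$)
$\frac{X{\left(147 \right)} - 35666}{x{\left(-135 \right)} - 21280} = \frac{1 - 35666}{\left(30 + 30 \left(-135\right)\right) - 21280} = - \frac{35665}{\left(30 - 4050\right) - 21280} = - \frac{35665}{-4020 - 21280} = - \frac{35665}{-25300} = \left(-35665\right) \left(- \frac{1}{25300}\right) = \frac{7133}{5060}$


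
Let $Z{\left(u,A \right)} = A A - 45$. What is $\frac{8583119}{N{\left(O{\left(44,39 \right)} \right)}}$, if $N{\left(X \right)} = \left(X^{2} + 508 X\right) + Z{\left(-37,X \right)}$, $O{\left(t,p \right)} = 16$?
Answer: $\frac{8583119}{8595} \approx 998.62$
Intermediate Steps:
$Z{\left(u,A \right)} = -45 + A^{2}$ ($Z{\left(u,A \right)} = A^{2} - 45 = -45 + A^{2}$)
$N{\left(X \right)} = -45 + 2 X^{2} + 508 X$ ($N{\left(X \right)} = \left(X^{2} + 508 X\right) + \left(-45 + X^{2}\right) = -45 + 2 X^{2} + 508 X$)
$\frac{8583119}{N{\left(O{\left(44,39 \right)} \right)}} = \frac{8583119}{-45 + 2 \cdot 16^{2} + 508 \cdot 16} = \frac{8583119}{-45 + 2 \cdot 256 + 8128} = \frac{8583119}{-45 + 512 + 8128} = \frac{8583119}{8595}$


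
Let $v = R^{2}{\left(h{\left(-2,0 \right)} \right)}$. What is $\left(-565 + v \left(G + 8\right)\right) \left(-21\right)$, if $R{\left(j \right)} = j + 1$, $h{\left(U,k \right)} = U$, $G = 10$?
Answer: $11487$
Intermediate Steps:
$R{\left(j \right)} = 1 + j$
$v = 1$ ($v = \left(1 - 2\right)^{2} = \left(-1\right)^{2} = 1$)
$\left(-565 + v \left(G + 8\right)\right) \left(-21\right) = \left(-565 + 1 \left(10 + 8\right)\right) \left(-21\right) = \left(-565 + 1 \cdot 18\right) \left(-21\right) = \left(-565 + 18\right) \left(-21\right) = \left(-547\right) \left(-21\right) = 11487$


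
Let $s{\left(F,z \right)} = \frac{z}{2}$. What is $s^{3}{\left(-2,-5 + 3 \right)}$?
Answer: $-1$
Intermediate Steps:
$s{\left(F,z \right)} = \frac{z}{2}$ ($s{\left(F,z \right)} = z \frac{1}{2} = \frac{z}{2}$)
$s^{3}{\left(-2,-5 + 3 \right)} = \left(\frac{-5 + 3}{2}\right)^{3} = \left(\frac{1}{2} \left(-2\right)\right)^{3} = \left(-1\right)^{3} = -1$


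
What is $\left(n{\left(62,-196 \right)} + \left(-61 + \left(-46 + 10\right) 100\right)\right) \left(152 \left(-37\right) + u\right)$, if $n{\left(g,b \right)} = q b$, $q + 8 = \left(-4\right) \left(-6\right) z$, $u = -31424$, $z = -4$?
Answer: $-619553704$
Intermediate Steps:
$q = -104$ ($q = -8 + \left(-4\right) \left(-6\right) \left(-4\right) = -8 + 24 \left(-4\right) = -8 - 96 = -104$)
$n{\left(g,b \right)} = - 104 b$
$\left(n{\left(62,-196 \right)} + \left(-61 + \left(-46 + 10\right) 100\right)\right) \left(152 \left(-37\right) + u\right) = \left(\left(-104\right) \left(-196\right) + \left(-61 + \left(-46 + 10\right) 100\right)\right) \left(152 \left(-37\right) - 31424\right) = \left(20384 - 3661\right) \left(-5624 - 31424\right) = \left(20384 - 3661\right) \left(-37048\right) = 16723 \left(-37048\right) = -619553704$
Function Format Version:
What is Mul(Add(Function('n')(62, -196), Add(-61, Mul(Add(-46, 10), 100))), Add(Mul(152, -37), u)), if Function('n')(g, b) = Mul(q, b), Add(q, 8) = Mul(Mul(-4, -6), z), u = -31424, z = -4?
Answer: -619553704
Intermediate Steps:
q = -104 (q = Add(-8, Mul(Mul(-4, -6), -4)) = Add(-8, Mul(24, -4)) = Add(-8, -96) = -104)
Function('n')(g, b) = Mul(-104, b)
Mul(Add(Function('n')(62, -196), Add(-61, Mul(Add(-46, 10), 100))), Add(Mul(152, -37), u)) = Mul(Add(Mul(-104, -196), Add(-61, Mul(Add(-46, 10), 100))), Add(Mul(152, -37), -31424)) = Mul(Add(20384, Add(-61, Mul(-36, 100))), Add(-5624, -31424)) = Mul(Add(20384, Add(-61, -3600)), -37048) = Mul(Add(20384, -3661), -37048) = Mul(16723, -37048) = -619553704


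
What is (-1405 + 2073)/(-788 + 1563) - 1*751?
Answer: -581357/775 ≈ -750.14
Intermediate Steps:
(-1405 + 2073)/(-788 + 1563) - 1*751 = 668/775 - 751 = -581357/775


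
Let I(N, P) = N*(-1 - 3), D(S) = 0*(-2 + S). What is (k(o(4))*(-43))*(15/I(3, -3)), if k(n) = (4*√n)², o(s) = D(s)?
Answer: 0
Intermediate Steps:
D(S) = 0
o(s) = 0
I(N, P) = -4*N (I(N, P) = N*(-4) = -4*N)
k(n) = 16*n
(k(o(4))*(-43))*(15/I(3, -3)) = ((16*0)*(-43))*(15/((-4*3))) = (0*(-43))*(15/(-12)) = 0*(15*(-1/12)) = 0*(-5/4) = 0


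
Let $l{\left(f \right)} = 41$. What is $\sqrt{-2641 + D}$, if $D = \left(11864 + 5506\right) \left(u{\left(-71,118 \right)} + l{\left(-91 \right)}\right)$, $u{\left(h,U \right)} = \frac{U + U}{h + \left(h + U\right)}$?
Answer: $2 \sqrt{134681} \approx 733.98$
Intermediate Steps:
$u{\left(h,U \right)} = \frac{2 U}{U + 2 h}$ ($u{\left(h,U \right)} = \frac{2 U}{h + \left(U + h\right)} = \frac{2 U}{U + 2 h}$)
$D = 541365$ ($D = \left(11864 + 5506\right) \left(2 \cdot 118 \frac{1}{118 + 2 \left(-71\right)} + 41\right) = 17370 \left(2 \cdot 118 \frac{1}{118 - 142} + 41\right) = 17370 \left(2 \cdot 118 \frac{1}{-24} + 41\right) = 17370 \left(2 \cdot 118 \left(- \frac{1}{24}\right) + 41\right) = 17370 \left(- \frac{59}{6} + 41\right) = 17370 \cdot \frac{187}{6} = 541365$)
$\sqrt{-2641 + D} = \sqrt{-2641 + 541365} = \sqrt{538724} = 2 \sqrt{134681}$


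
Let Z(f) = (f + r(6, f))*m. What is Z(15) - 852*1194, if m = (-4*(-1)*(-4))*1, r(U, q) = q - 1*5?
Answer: -1017688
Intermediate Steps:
r(U, q) = -5 + q (r(U, q) = q - 5 = -5 + q)
m = -16 (m = (4*(-4))*1 = -16*1 = -16)
Z(f) = 80 - 32*f (Z(f) = (f + (-5 + f))*(-16) = (-5 + 2*f)*(-16) = 80 - 32*f)
Z(15) - 852*1194 = (80 - 32*15) - 852*1194 = (80 - 480) - 1017288 = -400 - 1017288 = -1017688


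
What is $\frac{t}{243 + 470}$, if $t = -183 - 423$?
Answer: $- \frac{606}{713} \approx -0.84993$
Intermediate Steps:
$t = -606$
$\frac{t}{243 + 470} = - \frac{606}{243 + 470} = - \frac{606}{713}$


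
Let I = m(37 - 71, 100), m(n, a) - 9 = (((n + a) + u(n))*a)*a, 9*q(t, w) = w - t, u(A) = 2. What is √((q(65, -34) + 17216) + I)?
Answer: √697214 ≈ 834.99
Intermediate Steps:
q(t, w) = -t/9 + w/9 (q(t, w) = (w - t)/9 = -t/9 + w/9)
m(n, a) = 9 + a²*(2 + a + n) (m(n, a) = 9 + (((n + a) + 2)*a)*a = 9 + (((a + n) + 2)*a)*a = 9 + ((2 + a + n)*a)*a = 9 + (a*(2 + a + n))*a = 9 + a²*(2 + a + n))
I = 680009 (I = 9 + 100³ + 2*100² + (37 - 71)*100² = 9 + 1000000 + 2*10000 - 34*10000 = 9 + 1000000 + 20000 - 340000 = 680009)
√((q(65, -34) + 17216) + I) = √(((-⅑*65 + (⅑)*(-34)) + 17216) + 680009) = √(((-65/9 - 34/9) + 17216) + 680009) = √((-11 + 17216) + 680009) = √(17205 + 680009) = √697214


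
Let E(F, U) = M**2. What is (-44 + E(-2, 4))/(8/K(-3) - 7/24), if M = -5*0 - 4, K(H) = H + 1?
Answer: 672/103 ≈ 6.5243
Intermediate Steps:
K(H) = 1 + H
M = -4 (M = 0 - 4 = -4)
E(F, U) = 16 (E(F, U) = (-4)**2 = 16)
(-44 + E(-2, 4))/(8/K(-3) - 7/24) = (-44 + 16)/(8/(1 - 3) - 7/24) = -28/(8/(-2) - 7*1/24) = -28/(8*(-1/2) - 7/24) = -28/(-4 - 7/24) = -28/(-103/24) = -24/103*(-28) = 672/103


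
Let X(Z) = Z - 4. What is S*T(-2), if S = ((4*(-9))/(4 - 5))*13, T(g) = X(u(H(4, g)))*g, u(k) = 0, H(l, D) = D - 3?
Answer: 3744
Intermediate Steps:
H(l, D) = -3 + D
X(Z) = -4 + Z
T(g) = -4*g (T(g) = (-4 + 0)*g = -4*g)
S = 468 (S = -36/(-1)*13 = -36*(-1)*13 = 36*13 = 468)
S*T(-2) = 468*(-4*(-2)) = 468*8 = 3744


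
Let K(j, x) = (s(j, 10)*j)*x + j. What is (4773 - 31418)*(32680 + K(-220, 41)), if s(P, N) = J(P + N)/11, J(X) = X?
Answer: -5453165700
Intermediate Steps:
s(P, N) = N/11 + P/11 (s(P, N) = (P + N)/11 = (N + P)*(1/11) = N/11 + P/11)
K(j, x) = j + j*x*(10/11 + j/11) (K(j, x) = (((1/11)*10 + j/11)*j)*x + j = ((10/11 + j/11)*j)*x + j = (j*(10/11 + j/11))*x + j = j*x*(10/11 + j/11) + j = j + j*x*(10/11 + j/11))
(4773 - 31418)*(32680 + K(-220, 41)) = (4773 - 31418)*(32680 + (1/11)*(-220)*(11 + 41*(10 - 220))) = -26645*(32680 + (1/11)*(-220)*(11 + 41*(-210))) = -26645*(32680 + (1/11)*(-220)*(11 - 8610)) = -26645*(32680 + (1/11)*(-220)*(-8599)) = -26645*(32680 + 171980) = -26645*204660 = -5453165700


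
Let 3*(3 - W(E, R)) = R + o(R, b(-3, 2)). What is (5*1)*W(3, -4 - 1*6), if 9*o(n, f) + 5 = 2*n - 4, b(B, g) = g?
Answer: 1000/27 ≈ 37.037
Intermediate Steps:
o(n, f) = -1 + 2*n/9 (o(n, f) = -5/9 + (2*n - 4)/9 = -5/9 + (-4 + 2*n)/9 = -5/9 + (-4/9 + 2*n/9) = -1 + 2*n/9)
W(E, R) = 10/3 - 11*R/27 (W(E, R) = 3 - (R + (-1 + 2*R/9))/3 = 3 - (-1 + 11*R/9)/3 = 3 + (1/3 - 11*R/27) = 10/3 - 11*R/27)
(5*1)*W(3, -4 - 1*6) = (5*1)*(10/3 - 11*(-4 - 1*6)/27) = 5*(10/3 - 11*(-4 - 6)/27) = 5*(10/3 - 11/27*(-10)) = 5*(10/3 + 110/27) = 5*(200/27) = 1000/27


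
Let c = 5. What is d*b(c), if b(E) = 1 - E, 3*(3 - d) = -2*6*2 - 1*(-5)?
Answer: -112/3 ≈ -37.333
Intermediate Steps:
d = 28/3 (d = 3 - (-2*6*2 - 1*(-5))/3 = 3 - (-12*2 + 5)/3 = 3 - (-24 + 5)/3 = 3 - ⅓*(-19) = 3 + 19/3 = 28/3 ≈ 9.3333)
d*b(c) = 28*(1 - 1*5)/3 = 28*(1 - 5)/3 = (28/3)*(-4) = -112/3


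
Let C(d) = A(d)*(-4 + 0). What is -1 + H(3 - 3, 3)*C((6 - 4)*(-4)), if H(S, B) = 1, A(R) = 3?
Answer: -13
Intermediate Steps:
C(d) = -12 (C(d) = 3*(-4 + 0) = 3*(-4) = -12)
-1 + H(3 - 3, 3)*C((6 - 4)*(-4)) = -1 + 1*(-12) = -1 - 12 = -13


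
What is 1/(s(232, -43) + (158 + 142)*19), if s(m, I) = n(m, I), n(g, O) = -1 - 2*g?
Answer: 1/5235 ≈ 0.00019102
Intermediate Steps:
s(m, I) = -1 - 2*m
1/(s(232, -43) + (158 + 142)*19) = 1/((-1 - 2*232) + (158 + 142)*19) = 1/((-1 - 464) + 300*19) = 1/(-465 + 5700) = 1/5235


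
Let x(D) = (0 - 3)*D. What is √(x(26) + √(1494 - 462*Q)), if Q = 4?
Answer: √(-78 + I*√354) ≈ 1.0576 + 8.8949*I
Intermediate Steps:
x(D) = -3*D
√(x(26) + √(1494 - 462*Q)) = √(-3*26 + √(1494 - 462*4)) = √(-78 + √(1494 - 1848)) = √(-78 + √(-354)) = √(-78 + I*√354)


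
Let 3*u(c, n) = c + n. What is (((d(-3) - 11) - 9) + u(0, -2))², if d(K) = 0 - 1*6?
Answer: 6400/9 ≈ 711.11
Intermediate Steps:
d(K) = -6 (d(K) = 0 - 6 = -6)
u(c, n) = c/3 + n/3 (u(c, n) = (c + n)/3 = c/3 + n/3)
(((d(-3) - 11) - 9) + u(0, -2))² = (((-6 - 11) - 9) + ((⅓)*0 + (⅓)*(-2)))² = ((-17 - 9) + (0 - ⅔))² = (-26 - ⅔)² = (-80/3)² = 6400/9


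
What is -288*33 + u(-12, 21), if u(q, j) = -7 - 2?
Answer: -9513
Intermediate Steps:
u(q, j) = -9
-288*33 + u(-12, 21) = -288*33 - 9 = -9504 - 9 = -9513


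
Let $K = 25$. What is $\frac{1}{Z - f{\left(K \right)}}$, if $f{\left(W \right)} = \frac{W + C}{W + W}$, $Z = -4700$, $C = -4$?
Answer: $- \frac{50}{235021} \approx -0.00021275$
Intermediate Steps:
$f{\left(W \right)} = \frac{-4 + W}{2 W}$ ($f{\left(W \right)} = \frac{W - 4}{W + W} = \frac{-4 + W}{2 W}$)
$\frac{1}{Z - f{\left(K \right)}} = \frac{1}{-4700 - \frac{-4 + 25}{2 \cdot 25}} = \frac{1}{-4700 - \frac{1}{2} \cdot \frac{1}{25} \cdot 21} = \frac{1}{-4700 - \frac{21}{50}} = \frac{1}{- \frac{235021}{50}} = - \frac{50}{235021}$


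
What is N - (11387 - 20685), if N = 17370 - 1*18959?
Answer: 7709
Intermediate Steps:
N = -1589 (N = 17370 - 18959 = -1589)
N - (11387 - 20685) = -1589 - (11387 - 20685) = -1589 - 1*(-9298) = -1589 + 9298 = 7709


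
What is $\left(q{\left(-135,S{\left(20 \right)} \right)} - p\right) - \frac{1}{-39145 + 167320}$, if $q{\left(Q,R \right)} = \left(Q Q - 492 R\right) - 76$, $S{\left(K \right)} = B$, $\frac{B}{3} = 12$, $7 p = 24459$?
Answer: $- \frac{2742945007}{897225} \approx -3057.1$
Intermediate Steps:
$p = \frac{24459}{7}$ ($p = \frac{1}{7} \cdot 24459 = \frac{24459}{7} \approx 3494.1$)
$B = 36$ ($B = 3 \cdot 12 = 36$)
$S{\left(K \right)} = 36$
$q{\left(Q,R \right)} = -76 + Q^{2} - 492 R$ ($q{\left(Q,R \right)} = \left(Q^{2} - 492 R\right) - 76 = -76 + Q^{2} - 492 R$)
$\left(q{\left(-135,S{\left(20 \right)} \right)} - p\right) - \frac{1}{-39145 + 167320} = \left(\left(-76 + \left(-135\right)^{2} - 17712\right) - \frac{24459}{7}\right) - \frac{1}{-39145 + 167320} = \left(\left(-76 + 18225 - 17712\right) - \frac{24459}{7}\right) - \frac{1}{128175} = \left(437 - \frac{24459}{7}\right) - \frac{1}{128175} = - \frac{21400}{7} - \frac{1}{128175} = - \frac{2742945007}{897225}$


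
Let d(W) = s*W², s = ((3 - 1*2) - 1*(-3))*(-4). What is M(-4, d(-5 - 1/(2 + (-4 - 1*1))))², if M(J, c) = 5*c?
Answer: 245862400/81 ≈ 3.0353e+6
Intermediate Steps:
s = -16 (s = ((3 - 2) + 3)*(-4) = (1 + 3)*(-4) = 4*(-4) = -16)
d(W) = -16*W²
M(-4, d(-5 - 1/(2 + (-4 - 1*1))))² = (5*(-16*(-5 - 1/(2 + (-4 - 1*1)))²))² = (5*(-16*(-5 - 1/(2 + (-4 - 1)))²))² = (5*(-16*(-5 - 1/(2 - 5))²))² = (5*(-16*(-5 - 1/(-3))²))² = (5*(-16*(-5 - 1*(-⅓))²))² = (5*(-16*(-5 + ⅓)²))² = (5*(-16*(-14/3)²))² = (5*(-16*196/9))² = (5*(-3136/9))² = (-15680/9)² = 245862400/81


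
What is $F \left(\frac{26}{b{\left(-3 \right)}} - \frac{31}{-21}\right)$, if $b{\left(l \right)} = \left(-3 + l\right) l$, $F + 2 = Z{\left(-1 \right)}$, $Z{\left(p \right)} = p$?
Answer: $- \frac{184}{21} \approx -8.7619$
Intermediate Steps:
$F = -3$ ($F = -2 - 1 = -3$)
$b{\left(l \right)} = l \left(-3 + l\right)$
$F \left(\frac{26}{b{\left(-3 \right)}} - \frac{31}{-21}\right) = - 3 \left(\frac{26}{\left(-3\right) \left(-3 - 3\right)} - \frac{31}{-21}\right) = - 3 \left(\frac{26}{\left(-3\right) \left(-6\right)} - - \frac{31}{21}\right) = - 3 \left(\frac{26}{18} + \frac{31}{21}\right) = - 3 \left(26 \cdot \frac{1}{18} + \frac{31}{21}\right) = - 3 \left(\frac{13}{9} + \frac{31}{21}\right) = \left(-3\right) \frac{184}{63} = - \frac{184}{21}$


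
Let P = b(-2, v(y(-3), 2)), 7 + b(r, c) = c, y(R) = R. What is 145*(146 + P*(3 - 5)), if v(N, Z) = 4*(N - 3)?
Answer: 30160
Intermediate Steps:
v(N, Z) = -12 + 4*N (v(N, Z) = 4*(-3 + N) = -12 + 4*N)
b(r, c) = -7 + c
P = -31 (P = -7 + (-12 + 4*(-3)) = -7 + (-12 - 12) = -7 - 24 = -31)
145*(146 + P*(3 - 5)) = 145*(146 - 31*(3 - 5)) = 145*(146 - 31*(-2)) = 145*(146 + 62) = 145*208 = 30160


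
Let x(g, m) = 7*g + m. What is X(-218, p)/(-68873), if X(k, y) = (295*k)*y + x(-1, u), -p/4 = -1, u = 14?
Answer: 257233/68873 ≈ 3.7349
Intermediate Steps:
p = 4 (p = -4*(-1) = 4)
x(g, m) = m + 7*g
X(k, y) = 7 + 295*k*y (X(k, y) = (295*k)*y + (14 + 7*(-1)) = 295*k*y + (14 - 7) = 295*k*y + 7 = 7 + 295*k*y)
X(-218, p)/(-68873) = (7 + 295*(-218)*4)/(-68873) = (7 - 257240)*(-1/68873) = -257233*(-1/68873) = 257233/68873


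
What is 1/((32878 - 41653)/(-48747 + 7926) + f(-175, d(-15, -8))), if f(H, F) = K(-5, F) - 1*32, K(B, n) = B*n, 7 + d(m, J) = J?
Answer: 13607/588026 ≈ 0.023140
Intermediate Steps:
d(m, J) = -7 + J
f(H, F) = -32 - 5*F (f(H, F) = -5*F - 1*32 = -5*F - 32 = -32 - 5*F)
1/((32878 - 41653)/(-48747 + 7926) + f(-175, d(-15, -8))) = 1/((32878 - 41653)/(-48747 + 7926) + (-32 - 5*(-7 - 8))) = 1/(-8775/(-40821) + (-32 - 5*(-15))) = 1/(-8775*(-1/40821) + (-32 + 75)) = 1/(2925/13607 + 43) = 1/(588026/13607) = 13607/588026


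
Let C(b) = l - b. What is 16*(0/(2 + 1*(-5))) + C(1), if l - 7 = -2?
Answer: 4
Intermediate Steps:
l = 5 (l = 7 - 2 = 5)
C(b) = 5 - b
16*(0/(2 + 1*(-5))) + C(1) = 16*(0/(2 + 1*(-5))) + (5 - 1*1) = 16*(0/(2 - 5)) + (5 - 1) = 16*(0/(-3)) + 4 = 16*(0*(-⅓)) + 4 = 16*0 + 4 = 0 + 4 = 4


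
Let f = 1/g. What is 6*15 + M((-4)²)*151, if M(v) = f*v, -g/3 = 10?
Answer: 142/15 ≈ 9.4667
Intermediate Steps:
g = -30 (g = -3*10 = -30)
f = -1/30 (f = 1/(-30) = -1/30 ≈ -0.033333)
M(v) = -v/30
6*15 + M((-4)²)*151 = 6*15 - 1/30*(-4)²*151 = 90 - 1/30*16*151 = 90 - 8/15*151 = 90 - 1208/15 = 142/15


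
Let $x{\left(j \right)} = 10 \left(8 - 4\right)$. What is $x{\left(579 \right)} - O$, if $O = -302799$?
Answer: $302839$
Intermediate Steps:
$x{\left(j \right)} = 40$ ($x{\left(j \right)} = 10 \cdot 4 = 40$)
$x{\left(579 \right)} - O = 40 - -302799 = 40 + 302799 = 302839$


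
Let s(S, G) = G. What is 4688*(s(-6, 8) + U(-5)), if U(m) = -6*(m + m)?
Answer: 318784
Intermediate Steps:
U(m) = -12*m
4688*(s(-6, 8) + U(-5)) = 4688*(8 - 12*(-5)) = 4688*(8 + 60) = 4688*68 = 318784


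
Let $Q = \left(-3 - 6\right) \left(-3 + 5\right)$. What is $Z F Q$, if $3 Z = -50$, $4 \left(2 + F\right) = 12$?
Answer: $300$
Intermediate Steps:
$F = 1$ ($F = -2 + \frac{1}{4} \cdot 12 = -2 + 3 = 1$)
$Z = - \frac{50}{3}$ ($Z = \frac{1}{3} \left(-50\right) = - \frac{50}{3} \approx -16.667$)
$Q = -18$ ($Q = \left(-3 - 6\right) 2 = \left(-9\right) 2 = -18$)
$Z F Q = \left(- \frac{50}{3}\right) 1 \left(-18\right) = \left(- \frac{50}{3}\right) \left(-18\right) = 300$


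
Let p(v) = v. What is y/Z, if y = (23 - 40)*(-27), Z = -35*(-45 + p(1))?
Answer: 459/1540 ≈ 0.29805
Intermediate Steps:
Z = 1540 (Z = -35*(-45 + 1) = -35*(-44) = 1540)
y = 459 (y = -17*(-27) = 459)
y/Z = 459/1540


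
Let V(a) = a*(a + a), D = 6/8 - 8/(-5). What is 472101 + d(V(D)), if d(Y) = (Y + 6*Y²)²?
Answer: 409658305963249/400000000 ≈ 1.0241e+6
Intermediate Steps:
D = 47/20 (D = 6*(⅛) - 8*(-⅕) = ¾ + 8/5 = 47/20 ≈ 2.3500)
V(a) = 2*a² (V(a) = a*(2*a) = 2*a²)
472101 + d(V(D)) = 472101 + (2*(47/20)²)²*(1 + 6*(2*(47/20)²))² = 472101 + (2*(2209/400))²*(1 + 6*(2*(2209/400)))² = 472101 + (2209/200)²*(1 + 6*(2209/200))² = 472101 + 4879681*(1 + 6627/100)²/40000 = 472101 + 4879681*(6727/100)²/40000 = 472101 + (4879681/40000)*(45252529/10000) = 472101 + 220817905963249/400000000 = 409658305963249/400000000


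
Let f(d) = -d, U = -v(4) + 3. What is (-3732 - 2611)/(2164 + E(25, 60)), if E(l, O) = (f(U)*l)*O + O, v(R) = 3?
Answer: -6343/2224 ≈ -2.8521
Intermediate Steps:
U = 0 (U = -1*3 + 3 = -3 + 3 = 0)
E(l, O) = O (E(l, O) = ((-1*0)*l)*O + O = (0*l)*O + O = 0*O + O = 0 + O = O)
(-3732 - 2611)/(2164 + E(25, 60)) = (-3732 - 2611)/(2164 + 60) = -6343/2224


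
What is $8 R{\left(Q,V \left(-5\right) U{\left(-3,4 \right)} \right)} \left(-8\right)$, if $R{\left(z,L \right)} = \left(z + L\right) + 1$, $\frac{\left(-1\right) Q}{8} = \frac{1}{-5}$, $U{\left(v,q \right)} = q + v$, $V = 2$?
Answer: $\frac{2368}{5} \approx 473.6$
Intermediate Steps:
$Q = \frac{8}{5}$ ($Q = - \frac{8}{-5} = \left(-8\right) \left(- \frac{1}{5}\right) = \frac{8}{5} \approx 1.6$)
$R{\left(z,L \right)} = 1 + L + z$ ($R{\left(z,L \right)} = \left(L + z\right) + 1 = 1 + L + z$)
$8 R{\left(Q,V \left(-5\right) U{\left(-3,4 \right)} \right)} \left(-8\right) = 8 \left(1 + 2 \left(-5\right) \left(4 - 3\right) + \frac{8}{5}\right) \left(-8\right) = 8 \left(1 - 10 + \frac{8}{5}\right) \left(-8\right) = 8 \left(- \frac{37}{5}\right) \left(-8\right) = \left(- \frac{296}{5}\right) \left(-8\right) = \frac{2368}{5}$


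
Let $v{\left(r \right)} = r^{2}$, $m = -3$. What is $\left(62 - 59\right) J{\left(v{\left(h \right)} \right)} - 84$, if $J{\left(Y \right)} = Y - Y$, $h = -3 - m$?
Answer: $-84$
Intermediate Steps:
$h = 0$ ($h = -3 - -3 = -3 + 3 = 0$)
$J{\left(Y \right)} = 0$
$\left(62 - 59\right) J{\left(v{\left(h \right)} \right)} - 84 = \left(62 - 59\right) 0 - 84 = 3 \cdot 0 - 84 = 0 - 84 = -84$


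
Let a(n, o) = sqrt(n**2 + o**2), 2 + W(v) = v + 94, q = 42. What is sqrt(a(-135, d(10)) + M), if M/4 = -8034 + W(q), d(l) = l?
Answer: sqrt(-31600 + 5*sqrt(733)) ≈ 177.38*I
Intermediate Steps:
W(v) = 92 + v (W(v) = -2 + (v + 94) = -2 + (94 + v) = 92 + v)
M = -31600 (M = 4*(-8034 + (92 + 42)) = 4*(-8034 + 134) = 4*(-7900) = -31600)
sqrt(a(-135, d(10)) + M) = sqrt(sqrt((-135)**2 + 10**2) - 31600) = sqrt(sqrt(18225 + 100) - 31600) = sqrt(sqrt(18325) - 31600) = sqrt(5*sqrt(733) - 31600) = sqrt(-31600 + 5*sqrt(733))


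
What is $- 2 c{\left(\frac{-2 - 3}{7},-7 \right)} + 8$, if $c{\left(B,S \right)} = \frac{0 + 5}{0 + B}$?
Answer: $22$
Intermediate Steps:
$c{\left(B,S \right)} = \frac{5}{B}$
$- 2 c{\left(\frac{-2 - 3}{7},-7 \right)} + 8 = - 2 \frac{5}{\left(-2 - 3\right) \frac{1}{7}} + 8 = - 2 \frac{5}{\left(-5\right) \frac{1}{7}} + 8 = - 2 \frac{5}{- \frac{5}{7}} + 8 = - 2 \cdot 5 \left(- \frac{7}{5}\right) + 8 = \left(-2\right) \left(-7\right) + 8 = 14 + 8 = 22$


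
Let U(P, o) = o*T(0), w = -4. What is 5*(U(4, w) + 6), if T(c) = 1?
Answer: 10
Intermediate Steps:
U(P, o) = o (U(P, o) = o*1 = o)
5*(U(4, w) + 6) = 5*(-4 + 6) = 5*2 = 10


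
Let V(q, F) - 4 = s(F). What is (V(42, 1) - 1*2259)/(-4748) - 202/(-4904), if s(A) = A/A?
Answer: 1501589/2910524 ≈ 0.51592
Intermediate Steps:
s(A) = 1
V(q, F) = 5 (V(q, F) = 4 + 1 = 5)
(V(42, 1) - 1*2259)/(-4748) - 202/(-4904) = (5 - 1*2259)/(-4748) - 202/(-4904) = (5 - 2259)*(-1/4748) - 202*(-1/4904) = -2254*(-1/4748) + 101/2452 = 1127/2374 + 101/2452 = 1501589/2910524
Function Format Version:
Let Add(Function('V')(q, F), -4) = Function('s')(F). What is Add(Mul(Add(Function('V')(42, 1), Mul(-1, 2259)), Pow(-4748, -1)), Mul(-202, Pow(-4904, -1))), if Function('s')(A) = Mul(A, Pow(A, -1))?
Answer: Rational(1501589, 2910524) ≈ 0.51592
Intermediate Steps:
Function('s')(A) = 1
Function('V')(q, F) = 5 (Function('V')(q, F) = Add(4, 1) = 5)
Add(Mul(Add(Function('V')(42, 1), Mul(-1, 2259)), Pow(-4748, -1)), Mul(-202, Pow(-4904, -1))) = Add(Mul(Add(5, Mul(-1, 2259)), Pow(-4748, -1)), Mul(-202, Pow(-4904, -1))) = Add(Mul(Add(5, -2259), Rational(-1, 4748)), Mul(-202, Rational(-1, 4904))) = Add(Mul(-2254, Rational(-1, 4748)), Rational(101, 2452)) = Add(Rational(1127, 2374), Rational(101, 2452)) = Rational(1501589, 2910524)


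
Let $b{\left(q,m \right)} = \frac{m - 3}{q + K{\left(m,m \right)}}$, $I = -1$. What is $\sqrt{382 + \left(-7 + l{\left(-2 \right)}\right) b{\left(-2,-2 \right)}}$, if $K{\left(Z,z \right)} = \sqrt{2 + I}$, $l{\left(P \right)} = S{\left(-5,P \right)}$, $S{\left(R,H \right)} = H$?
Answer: $\sqrt{337} \approx 18.358$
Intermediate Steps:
$l{\left(P \right)} = P$
$K{\left(Z,z \right)} = 1$ ($K{\left(Z,z \right)} = \sqrt{2 - 1} = \sqrt{1} = 1$)
$b{\left(q,m \right)} = \frac{-3 + m}{1 + q}$ ($b{\left(q,m \right)} = \frac{m - 3}{q + 1} = \frac{-3 + m}{1 + q}$)
$\sqrt{382 + \left(-7 + l{\left(-2 \right)}\right) b{\left(-2,-2 \right)}} = \sqrt{382 + \left(-7 - 2\right) \frac{-3 - 2}{1 - 2}} = \sqrt{382 - 9 \frac{1}{-1} \left(-5\right)} = \sqrt{382 - 9 \left(\left(-1\right) \left(-5\right)\right)} = \sqrt{382 - 45} = \sqrt{337}$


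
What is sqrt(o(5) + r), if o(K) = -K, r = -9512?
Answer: I*sqrt(9517) ≈ 97.555*I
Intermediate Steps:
sqrt(o(5) + r) = sqrt(-1*5 - 9512) = sqrt(-5 - 9512) = sqrt(-9517) = I*sqrt(9517)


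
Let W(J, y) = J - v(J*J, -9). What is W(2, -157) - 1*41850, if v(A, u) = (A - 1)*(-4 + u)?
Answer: -41809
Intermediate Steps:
v(A, u) = (-1 + A)*(-4 + u)
W(J, y) = -13 + J + 13*J² (W(J, y) = J - (4 - 1*(-9) - 4*J*J + (J*J)*(-9)) = J - (4 + 9 - 4*J² + J²*(-9)) = J - (4 + 9 - 4*J² - 9*J²) = J - (13 - 13*J²) = J + (-13 + 13*J²) = -13 + J + 13*J²)
W(2, -157) - 1*41850 = (-13 + 2 + 13*2²) - 1*41850 = (-13 + 2 + 13*4) - 41850 = (-13 + 2 + 52) - 41850 = 41 - 41850 = -41809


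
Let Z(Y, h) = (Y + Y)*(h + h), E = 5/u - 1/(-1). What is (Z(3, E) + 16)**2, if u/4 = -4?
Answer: 9409/16 ≈ 588.06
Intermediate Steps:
u = -16 (u = 4*(-4) = -16)
E = 11/16 (E = 5/(-16) - 1/(-1) = 5*(-1/16) - 1*(-1) = -5/16 + 1 = 11/16 ≈ 0.68750)
Z(Y, h) = 4*Y*h (Z(Y, h) = (2*Y)*(2*h) = 4*Y*h)
(Z(3, E) + 16)**2 = (4*3*(11/16) + 16)**2 = (33/4 + 16)**2 = (97/4)**2 = 9409/16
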